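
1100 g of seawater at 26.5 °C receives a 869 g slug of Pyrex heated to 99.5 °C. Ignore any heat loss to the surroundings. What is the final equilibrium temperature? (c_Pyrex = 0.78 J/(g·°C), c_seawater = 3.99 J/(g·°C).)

Let T be the final temperature. ΣQ_i = 0:
869·0.78·(T − 99.5) + 1100·3.99·(T − 26.5) = 0
677.82(T − 99.5) + 4389(T − 26.5) = 0
5066.8 T = 183752
T = 183752 / 5066.8 = 36.3 °C

T_f ≈ 36.3 °C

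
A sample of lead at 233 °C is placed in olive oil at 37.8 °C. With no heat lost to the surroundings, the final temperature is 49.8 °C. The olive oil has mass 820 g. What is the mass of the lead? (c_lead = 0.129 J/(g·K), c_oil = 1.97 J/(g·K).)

Heat lost by the lead = heat gained by the oil:
m×0.129×(233 − 49.8) = 820×1.97×(49.8 − 37.8)
23.63 m = 19385  ⇒  m ≈ 820.2 g

m ≈ 820 g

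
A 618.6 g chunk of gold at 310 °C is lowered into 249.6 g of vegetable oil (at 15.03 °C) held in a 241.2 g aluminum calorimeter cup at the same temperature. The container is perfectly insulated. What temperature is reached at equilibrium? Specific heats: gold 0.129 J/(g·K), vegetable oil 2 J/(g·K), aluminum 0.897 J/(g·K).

T_f ≈ 44.6 °C

Setting the total heat transfer to zero:
618.6×0.129×(T − 310) + 249.6×2×(T − 15.03) + 241.2×0.897×(T − 15.03) = 0
795.36 T = 35493
T = 35493/795.36 ≈ 44.62 °C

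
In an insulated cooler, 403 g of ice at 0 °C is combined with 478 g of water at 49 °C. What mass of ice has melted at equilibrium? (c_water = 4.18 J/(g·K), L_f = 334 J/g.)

m_melted ≈ 293 g

Water can give up m c ΔT = 478×4.18×49 = 97904 J before reaching 0 °C.
Melting all 403 g of ice would need 403×334 = 134602 J.
Since 97904 < 134602 J, not all the ice melts; equilibrium is at 0 °C.
m_melt = 97904 / L_f = 293.1 g.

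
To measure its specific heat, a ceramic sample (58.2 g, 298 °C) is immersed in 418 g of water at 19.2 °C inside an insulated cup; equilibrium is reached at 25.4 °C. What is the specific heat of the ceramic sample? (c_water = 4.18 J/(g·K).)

c ≈ 0.683 J/(g·K)

m_s c (T_s − T_f) = m_water c_water (T_f − T_0):
58.2×c×(298 − 25.4) = 418×4.18×(25.4 − 19.2)
15865 c = 10833  ⇒  c ≈ 0.6828 J/(g·K)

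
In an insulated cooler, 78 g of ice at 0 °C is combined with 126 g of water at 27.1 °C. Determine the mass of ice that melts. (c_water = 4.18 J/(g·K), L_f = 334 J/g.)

m_melted ≈ 42.7 g

Water can give up m c ΔT = 126×4.18×27.1 = 14273 J before reaching 0 °C.
To melt every bit of ice: 78×334 = 26052 J.
14273 J < 26052 J, so only part of the ice melts and the system sits at 0 °C.
Mass melted = 14273/334 ≈ 42.73 g.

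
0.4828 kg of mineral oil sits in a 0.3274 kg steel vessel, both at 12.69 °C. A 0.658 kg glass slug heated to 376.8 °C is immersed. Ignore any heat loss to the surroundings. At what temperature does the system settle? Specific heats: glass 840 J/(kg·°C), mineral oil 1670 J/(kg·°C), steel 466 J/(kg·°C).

T_f ≈ 145.8 °C

T_f is the heat-capacity-weighted average of the initial temperatures:
T_f = (552.72*376.8 + 806.28*12.69 + 152.57*12.69) / (552.72 + 806.28 + 152.57)
    = 220433 / 1511.6 ≈ 145.83 °C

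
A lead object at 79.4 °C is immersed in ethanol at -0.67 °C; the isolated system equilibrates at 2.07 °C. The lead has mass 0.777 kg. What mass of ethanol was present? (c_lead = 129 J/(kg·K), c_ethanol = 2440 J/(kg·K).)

Let T be the final temperature. ΣQ_i = 0:
0.777·129·(2.07 − 79.4) + m·2440·(2.07 − (-0.67)) = 0
6685.6 m = 7751
m = 7751/6685.6 ≈ 1.159 kg

m ≈ 1.16 kg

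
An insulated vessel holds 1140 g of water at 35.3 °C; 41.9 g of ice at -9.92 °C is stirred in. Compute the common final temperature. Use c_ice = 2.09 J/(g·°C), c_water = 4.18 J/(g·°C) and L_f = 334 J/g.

Heat gained plus heat lost sum to zero:
warm ice to 0 °C: 41.9×2.09×(0 − (-9.92)) = 868.7
  latent heat to melt: 41.9×334 = 13995
  meltwater 0→T: 41.9×4.18×T = 175.14 T
  water cools: 1140×4.18×(T − 35.3) = 4765.2(T − 35.3)
4940.3 T = 168212 − 14863 = 153348
T ≈ 31.04 °C — above 0 °C, consistent with complete melting.

T_f ≈ 31.0 °C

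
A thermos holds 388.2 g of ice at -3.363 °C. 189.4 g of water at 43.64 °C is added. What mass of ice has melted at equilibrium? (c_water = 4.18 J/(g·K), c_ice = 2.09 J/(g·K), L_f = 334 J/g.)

m_melted ≈ 95.3 g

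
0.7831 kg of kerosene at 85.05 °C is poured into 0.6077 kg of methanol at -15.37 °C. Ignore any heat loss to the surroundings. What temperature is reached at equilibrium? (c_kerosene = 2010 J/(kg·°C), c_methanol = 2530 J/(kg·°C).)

Set heat shed by the hot body equal to heat absorbed by the cold body:
0.7831×2010×(85.05 − T) = 0.6077×2530×(T − (-15.37))
1574(85.05 − T) = 1537.5(T − (-15.37))
3111.5 T = 110240  ⇒  T ≈ 35.43 °C

T_f ≈ 35.4 °C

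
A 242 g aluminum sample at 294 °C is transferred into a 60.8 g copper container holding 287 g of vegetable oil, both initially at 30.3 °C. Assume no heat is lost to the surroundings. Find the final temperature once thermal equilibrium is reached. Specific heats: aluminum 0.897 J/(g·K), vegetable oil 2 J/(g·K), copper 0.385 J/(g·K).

T_f ≈ 100.6 °C

Heat gained plus heat lost sum to zero:
242×0.897×(T − 294) + 287×2×(T − 30.3) + 60.8×0.385×(T − 30.3) = 0
217.07(T − 294) + 574(T − 30.3) + 23.41(T − 30.3) = 0
814.48 T = 81921
T = 81921 / 814.48 = 101 °C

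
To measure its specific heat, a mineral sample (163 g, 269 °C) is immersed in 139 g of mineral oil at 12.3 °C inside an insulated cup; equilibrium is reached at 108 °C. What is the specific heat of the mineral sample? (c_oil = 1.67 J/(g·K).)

c ≈ 0.847 J/(g·K)

Heat lost by the mineral sample = heat gained by the oil:
163·c·(269 − 108) = 139·1.67·(108 − 12.3)
26243 c = 22215  ⇒  c ≈ 0.8465 J/(g·K)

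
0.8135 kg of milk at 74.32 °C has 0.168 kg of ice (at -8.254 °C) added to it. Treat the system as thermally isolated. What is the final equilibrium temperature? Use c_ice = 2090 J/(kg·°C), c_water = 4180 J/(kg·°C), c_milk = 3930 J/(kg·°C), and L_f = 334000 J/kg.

T_f ≈ 45.8 °C

Setting the total heat transfer to zero:
warm ice to 0 °C: 0.168·2090·(0 − (-8.254)) = 2898.1
  melt ice: 0.168·334000 = 56112
  warm the meltwater: 702.24 T
  milk cools: 0.8135·3930·(T − 74.32) = 3197.1(T − 74.32)
3899.3 T = 237605 − 59010 = 178595
T ≈ 45.80 °C. Since T > 0 °C, the all-ice-melts assumption holds.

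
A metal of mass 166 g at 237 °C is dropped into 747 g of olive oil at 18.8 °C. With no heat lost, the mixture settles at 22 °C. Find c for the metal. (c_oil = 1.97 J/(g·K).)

Let T be the final temperature. ΣQ_i = 0:
166·c·(22 − 237) + 747·1.97·(22 − 18.8) = 0
-35690 c = -4709.1
c = -4709.1/-35690 ≈ 0.1319 J/(g·K)

c ≈ 0.132 J/(g·K)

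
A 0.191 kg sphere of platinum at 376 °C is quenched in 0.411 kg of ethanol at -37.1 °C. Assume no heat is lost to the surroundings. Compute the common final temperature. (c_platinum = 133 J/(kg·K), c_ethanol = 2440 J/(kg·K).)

T_f = Σ m_i c_i T_i / Σ m_i c_i:
T_f = (25.4×376 + 1002.8×(-37.1)) / (25.4 + 1002.8)
    = -27654 / 1028.2 ≈ -26.89 °C

T_f ≈ -26.9 °C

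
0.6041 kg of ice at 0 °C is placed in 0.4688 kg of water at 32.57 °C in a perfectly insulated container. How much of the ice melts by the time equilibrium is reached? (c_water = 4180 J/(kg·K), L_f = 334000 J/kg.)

Cooling the water to 0 °C releases 0.4688×4180×32.57 = 63824 J.
Fully melting the ice requires m_ice L_f = 0.6041×334000 = 201769 J.
Since 63824 < 201769 J, not all the ice melts; equilibrium is at 0 °C.
m_melted×334000 = 63824  ⇒  m_melted ≈ 0.1911 kg.

m_melted ≈ 0.191 kg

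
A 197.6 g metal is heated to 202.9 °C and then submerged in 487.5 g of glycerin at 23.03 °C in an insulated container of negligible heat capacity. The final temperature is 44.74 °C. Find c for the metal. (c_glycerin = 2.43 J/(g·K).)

c ≈ 0.823 J/(g·K)

Net heat exchanged in the isolated system is zero:
197.6·c·(44.74 − 202.9) + 487.5·2.43·(44.74 − 23.03) = 0
-31252 c = -25718
c = -25718/-31252 ≈ 0.8229 J/(g·K)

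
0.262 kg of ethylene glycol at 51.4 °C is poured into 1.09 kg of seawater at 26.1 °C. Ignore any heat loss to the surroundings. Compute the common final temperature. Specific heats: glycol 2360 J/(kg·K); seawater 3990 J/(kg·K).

Heat lost by the glycol equals heat gained by the seawater:
0.262×2360×(51.4 − T) = 1.09×3990×(T − 26.1)
618.32(51.4 − T) = 4349.1(T − 26.1)
4967.4 T = 145293  ⇒  T ≈ 29.25 °C

T_f ≈ 29.2 °C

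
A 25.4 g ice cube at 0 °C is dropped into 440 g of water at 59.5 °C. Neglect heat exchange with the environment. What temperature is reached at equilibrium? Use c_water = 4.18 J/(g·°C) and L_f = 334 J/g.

Setting the total heat transfer to zero:
latent heat to melt: 25.4·334 = 8483.6
  warm the meltwater: 106.17 T
  water: 1839.2(T − 59.5)
1945.4 T = 109432 − 8483.6 = 100949
T ≈ 51.89 °C. Since T > 0 °C, the all-ice-melts assumption holds.

T_f ≈ 51.9 °C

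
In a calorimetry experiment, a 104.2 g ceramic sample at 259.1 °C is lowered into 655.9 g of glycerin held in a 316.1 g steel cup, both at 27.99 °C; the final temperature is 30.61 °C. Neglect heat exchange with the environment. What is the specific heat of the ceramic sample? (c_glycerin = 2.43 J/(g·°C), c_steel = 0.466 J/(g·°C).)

Setting the total heat transfer to zero:
104.2·c·(30.61 − 259.1) + 655.9·2.43·(30.61 − 27.99) + 316.1·0.466·(30.61 − 27.99) = 0
-23809 c = -4561.8
c = -4561.8/-23809 ≈ 0.1916 J/(g·°C)

c ≈ 0.192 J/(g·°C)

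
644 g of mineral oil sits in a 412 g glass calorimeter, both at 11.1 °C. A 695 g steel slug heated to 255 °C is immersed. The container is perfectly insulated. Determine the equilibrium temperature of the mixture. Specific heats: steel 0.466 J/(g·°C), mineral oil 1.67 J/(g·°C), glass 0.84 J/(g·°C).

Net heat exchanged in the isolated system is zero:
695×0.466×(T − 255) + 644×1.67×(T − 11.1) + 412×0.84×(T − 11.1) = 0
323.87(T − 255) + 1075.5(T − 11.1) + 346.08(T − 11.1) = 0
1745.4 T = 98366
T = 98366 / 1745.4 = 56.4 °C

T_f ≈ 56.4 °C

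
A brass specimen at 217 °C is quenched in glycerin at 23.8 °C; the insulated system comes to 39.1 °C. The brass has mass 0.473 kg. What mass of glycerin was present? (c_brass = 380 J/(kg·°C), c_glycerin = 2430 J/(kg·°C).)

m ≈ 0.86 kg

Setting the total heat transfer to zero:
0.473×380×(39.1 − 217) + m×2430×(39.1 − 23.8) = 0
37179 m = 31976
m = 31976/37179 ≈ 0.86 kg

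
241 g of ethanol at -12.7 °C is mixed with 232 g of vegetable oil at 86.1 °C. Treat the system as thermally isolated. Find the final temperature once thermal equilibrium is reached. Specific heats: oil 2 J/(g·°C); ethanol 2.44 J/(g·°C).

T_f = Σ m_i c_i T_i / Σ m_i c_i:
T_f = (464×86.1 + 588.04×(-12.7)) / (464 + 588.04)
    = 32482 / 1052 ≈ 30.88 °C

T_f ≈ 30.9 °C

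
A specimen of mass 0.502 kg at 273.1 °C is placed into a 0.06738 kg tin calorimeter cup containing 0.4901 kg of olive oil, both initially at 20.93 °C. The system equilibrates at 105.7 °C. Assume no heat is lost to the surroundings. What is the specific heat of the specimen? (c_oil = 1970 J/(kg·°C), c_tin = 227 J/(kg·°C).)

Conservation of energy gives ΣQ = 0:
0.502×c×(105.7 − 273.1) + 0.4901×1970×(105.7 − 20.93) + 0.06738×227×(105.7 − 20.93) = 0
-84.03 c = -83142
c = -83142/-84.03 ≈ 989.4 J/(kg·°C)

c ≈ 989 J/(kg·°C)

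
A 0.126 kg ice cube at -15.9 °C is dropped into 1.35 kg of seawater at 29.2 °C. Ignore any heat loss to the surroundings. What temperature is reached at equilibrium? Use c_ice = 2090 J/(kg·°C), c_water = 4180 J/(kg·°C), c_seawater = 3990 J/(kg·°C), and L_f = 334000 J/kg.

Conservation of energy gives ΣQ = 0:
warm ice to 0 °C: 0.126×2090×(0 − (-15.9)) = 4187.1
  melt ice: 0.126×334000 = 42084
  warm the meltwater: 526.68 T
  seawater: 5386.5(T − 29.2)
5913.2 T = 157286 − 46271 = 111015
T ≈ 18.77 °C (positive, so assuming full melt was valid).

T_f ≈ 18.8 °C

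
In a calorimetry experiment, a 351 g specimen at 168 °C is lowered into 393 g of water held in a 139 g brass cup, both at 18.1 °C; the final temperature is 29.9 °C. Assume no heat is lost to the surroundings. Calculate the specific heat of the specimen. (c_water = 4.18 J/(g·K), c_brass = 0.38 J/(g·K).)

c ≈ 0.413 J/(g·K)

Let T be the final temperature. ΣQ_i = 0:
351·c·(29.9 − 168) + 393·4.18·(29.9 − 18.1) + 139·0.38·(29.9 − 18.1) = 0
-48473 c = -20008
c = -20008/-48473 ≈ 0.4128 J/(g·K)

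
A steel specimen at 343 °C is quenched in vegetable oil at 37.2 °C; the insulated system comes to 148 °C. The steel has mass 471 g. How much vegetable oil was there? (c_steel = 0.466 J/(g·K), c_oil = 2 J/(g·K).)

|Q_steel| = |Q_oil|:
471·0.466·(343 − 148) = m·2·(148 − 37.2)
221.6 m = 42800  ⇒  m ≈ 193.1 g

m ≈ 193 g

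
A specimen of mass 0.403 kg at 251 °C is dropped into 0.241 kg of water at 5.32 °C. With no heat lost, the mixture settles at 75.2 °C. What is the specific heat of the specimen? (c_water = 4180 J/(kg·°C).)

m_s c (T_s − T_f) = m_water c_water (T_f − T_0):
0.403×c×(251 − 75.2) = 0.241×4180×(75.2 − 5.32)
70.85 c = 70396  ⇒  c ≈ 993.6 J/(kg·°C)

c ≈ 994 J/(kg·°C)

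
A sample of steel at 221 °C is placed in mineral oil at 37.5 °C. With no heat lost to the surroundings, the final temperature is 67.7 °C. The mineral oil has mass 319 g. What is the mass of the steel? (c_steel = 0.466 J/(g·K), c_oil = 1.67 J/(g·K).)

m ≈ 225 g

Heat gained plus heat lost sum to zero:
m·0.466·(67.7 − 221) + 319·1.67·(67.7 − 37.5) = 0
-71.44 m = -16088
m = -16088/-71.44 ≈ 225.2 g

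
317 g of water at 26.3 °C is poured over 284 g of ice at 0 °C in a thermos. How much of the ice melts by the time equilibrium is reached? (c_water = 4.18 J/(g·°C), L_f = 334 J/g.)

Cooling the water to 0 °C releases 317×4.18×26.3 = 34849 J.
To melt every bit of ice: 284×334 = 94856 J.
Since 34849 < 94856 J, not all the ice melts; equilibrium is at 0 °C.
m_melt = 34849 / L_f = 104.3 g.

m_melted ≈ 104 g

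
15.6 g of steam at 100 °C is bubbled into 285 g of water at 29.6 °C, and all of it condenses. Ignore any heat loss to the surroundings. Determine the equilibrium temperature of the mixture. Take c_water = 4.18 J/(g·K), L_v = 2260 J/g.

T_f ≈ 61.3 °C

Taking heat into each body as positive, Σ m c ΔT = 0:
condense steam: −15.6·2260 = −35256
  condensate cools 100→T: 15.6·4.18·(T − 100) = 65.21(T − 100)
  original water: 1191.3(T − 29.6)
1256.5 T = 35256 + 6520.8 + 35262 = 77039
T ≈ 61.31 °C — below 100 °C, confirming all the steam condensed.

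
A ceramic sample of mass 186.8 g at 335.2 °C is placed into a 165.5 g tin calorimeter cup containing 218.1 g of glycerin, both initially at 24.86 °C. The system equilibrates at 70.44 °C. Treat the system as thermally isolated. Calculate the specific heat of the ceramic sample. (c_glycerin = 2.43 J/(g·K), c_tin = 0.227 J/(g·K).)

c ≈ 0.523 J/(g·K)

Heat gained plus heat lost sum to zero:
186.8·c·(70.44 − 335.2) + 218.1·2.43·(70.44 − 24.86) + 165.5·0.227·(70.44 − 24.86) = 0
-49457 c = -25869
c = -25869/-49457 ≈ 0.5231 J/(g·K)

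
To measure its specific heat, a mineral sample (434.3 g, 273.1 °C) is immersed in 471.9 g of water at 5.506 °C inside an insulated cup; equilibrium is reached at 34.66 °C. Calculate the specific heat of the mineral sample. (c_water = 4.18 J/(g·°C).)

c ≈ 0.555 J/(g·°C)

Net heat exchanged in the isolated system is zero:
434.3·c·(34.66 − 273.1) + 471.9·4.18·(34.66 − 5.506) = 0
-103554 c = -57507
c = -57507/-103554 ≈ 0.5553 J/(g·°C)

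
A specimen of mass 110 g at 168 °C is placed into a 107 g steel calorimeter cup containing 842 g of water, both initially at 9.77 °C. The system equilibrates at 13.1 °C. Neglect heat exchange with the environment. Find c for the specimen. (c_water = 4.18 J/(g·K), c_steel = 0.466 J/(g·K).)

c ≈ 0.698 J/(g·K)

Let T be the final temperature. ΣQ_i = 0:
110×c×(13.1 − 168) + 842×4.18×(13.1 − 9.77) + 107×0.466×(13.1 − 9.77) = 0
-17039 c = -11886
c = -11886/-17039 ≈ 0.6976 J/(g·K)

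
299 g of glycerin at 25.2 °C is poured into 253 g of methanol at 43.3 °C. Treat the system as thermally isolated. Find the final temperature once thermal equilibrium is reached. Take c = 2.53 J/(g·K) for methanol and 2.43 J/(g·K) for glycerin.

Heat gained plus heat lost sum to zero:
253×2.53×(T − 43.3) + 299×2.43×(T − 25.2) = 0
640.09(T − 43.3) + 726.57(T − 25.2) = 0
1366.7 T = 46025
T = 46025 / 1366.7 = 33.7 °C

T_f ≈ 33.7 °C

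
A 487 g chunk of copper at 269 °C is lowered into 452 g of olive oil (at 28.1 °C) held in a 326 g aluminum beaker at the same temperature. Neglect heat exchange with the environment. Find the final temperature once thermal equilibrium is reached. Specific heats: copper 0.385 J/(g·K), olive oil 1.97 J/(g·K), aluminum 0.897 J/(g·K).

Conservation of energy gives ΣQ = 0:
487·0.385·(T − 269) + 452·1.97·(T − 28.1) + 326·0.897·(T − 28.1) = 0
187.5(T − 269) + 890.44(T − 28.1) + 292.42(T − 28.1) = 0
(187.5 + 890.44 + 292.42) T = 187.5·269 + 890.44·28.1 + 292.42·28.1
T ≈ 61.06 °C

T_f ≈ 61.1 °C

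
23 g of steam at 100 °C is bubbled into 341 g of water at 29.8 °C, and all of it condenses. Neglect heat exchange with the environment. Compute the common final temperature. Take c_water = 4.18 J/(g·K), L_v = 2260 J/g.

T_f ≈ 68.4 °C

Taking heat into each body as positive, Σ m c ΔT = 0:
condense steam: −23×2260 = −51980; condensate cools 100→T: 23×4.18×(T − 100) = 96.14(T − 100); original water: 1425.4(T − 29.8)
1521.5 T = 51980 + 9614 + 42476 = 104070
T ≈ 68.40 °C (< 100 °C, so full condensation is consistent).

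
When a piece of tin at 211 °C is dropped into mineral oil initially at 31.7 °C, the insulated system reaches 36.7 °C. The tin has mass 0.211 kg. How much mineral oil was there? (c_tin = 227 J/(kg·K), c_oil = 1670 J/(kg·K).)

m ≈ 1 kg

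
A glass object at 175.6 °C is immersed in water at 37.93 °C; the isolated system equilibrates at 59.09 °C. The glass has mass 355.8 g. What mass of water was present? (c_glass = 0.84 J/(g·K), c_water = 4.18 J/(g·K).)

m ≈ 394 g

Heat lost by the glass = heat gained by the water:
355.8·0.84·(175.6 − 59.09) = m·4.18·(59.09 − 37.93)
88.45 m = 34822  ⇒  m ≈ 393.7 g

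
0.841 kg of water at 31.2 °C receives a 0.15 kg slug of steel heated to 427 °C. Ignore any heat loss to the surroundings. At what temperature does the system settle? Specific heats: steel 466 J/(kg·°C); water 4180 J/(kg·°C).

T_f ≈ 38.9 °C

Heat gained plus heat lost sum to zero:
0.15×466×(T − 427) + 0.841×4180×(T − 31.2) = 0
69.9(T − 427) + 3515.4(T − 31.2) = 0
3585.3 T = 139527
T = 139527/3585.3 ≈ 38.92 °C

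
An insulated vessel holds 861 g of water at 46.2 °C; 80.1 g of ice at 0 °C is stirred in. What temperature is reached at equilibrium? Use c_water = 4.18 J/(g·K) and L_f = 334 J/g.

T_f ≈ 35.5 °C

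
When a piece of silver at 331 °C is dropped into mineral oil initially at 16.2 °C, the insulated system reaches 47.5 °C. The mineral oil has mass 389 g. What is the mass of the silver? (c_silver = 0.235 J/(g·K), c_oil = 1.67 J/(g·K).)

m ≈ 305 g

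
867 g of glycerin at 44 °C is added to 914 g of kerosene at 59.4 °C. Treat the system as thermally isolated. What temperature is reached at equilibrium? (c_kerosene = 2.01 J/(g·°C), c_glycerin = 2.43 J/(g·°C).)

T_f is the heat-capacity-weighted average of the initial temperatures:
T_f = (1837.1×59.4 + 2106.8×44) / (1837.1 + 2106.8)
    = 201826 / 3943.9 ≈ 51.17 °C

T_f ≈ 51.2 °C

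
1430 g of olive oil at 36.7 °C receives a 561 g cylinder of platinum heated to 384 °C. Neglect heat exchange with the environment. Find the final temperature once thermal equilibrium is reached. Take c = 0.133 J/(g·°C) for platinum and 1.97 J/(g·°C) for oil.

Taking heat into each body as positive, Σ m c ΔT = 0:
561·0.133·(T − 384) + 1430·1.97·(T − 36.7) = 0
74.61(T − 384) + 2817.1(T − 36.7) = 0
2891.7 T = 132039
T = 132039/2891.7 ≈ 45.66 °C

T_f ≈ 45.7 °C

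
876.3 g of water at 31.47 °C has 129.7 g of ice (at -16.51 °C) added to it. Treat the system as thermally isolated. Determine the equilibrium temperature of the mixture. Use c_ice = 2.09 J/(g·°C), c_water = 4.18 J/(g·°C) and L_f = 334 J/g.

Sum of m c ΔT and latent-heat terms is zero:
ice -16.51→0 °C: 129.7×2.09×16.51 = 4475.4
  latent heat to melt: 129.7×334 = 43320
  meltwater 0→T: 129.7×4.18×T = 542.15 T
  water: 3662.9(T − 31.47)
4205.1 T = 115273 − 47795 = 67477
T ≈ 16.05 °C. Since T > 0 °C, the all-ice-melts assumption holds.

T_f ≈ 16.0 °C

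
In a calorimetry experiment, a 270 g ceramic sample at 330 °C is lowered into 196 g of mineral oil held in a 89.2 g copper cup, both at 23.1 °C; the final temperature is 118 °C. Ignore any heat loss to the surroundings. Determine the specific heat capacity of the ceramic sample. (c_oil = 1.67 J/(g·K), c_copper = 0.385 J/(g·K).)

Taking heat into each body as positive, Σ m c ΔT = 0:
270·c·(118 − 330) + 196·1.67·(118 − 23.1) + 89.2·0.385·(118 − 23.1) = 0
-57240 c = -34322
c = -34322/-57240 ≈ 0.5996 J/(g·K)

c ≈ 0.6 J/(g·K)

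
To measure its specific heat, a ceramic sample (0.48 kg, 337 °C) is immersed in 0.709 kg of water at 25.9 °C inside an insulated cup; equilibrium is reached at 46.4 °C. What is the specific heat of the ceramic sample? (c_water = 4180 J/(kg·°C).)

Conservation of energy gives ΣQ = 0:
0.48·c·(46.4 − 337) + 0.709·4180·(46.4 − 25.9) = 0
-139.49 c = -60754
c = -60754/-139.49 ≈ 435.6 J/(kg·°C)

c ≈ 436 J/(kg·°C)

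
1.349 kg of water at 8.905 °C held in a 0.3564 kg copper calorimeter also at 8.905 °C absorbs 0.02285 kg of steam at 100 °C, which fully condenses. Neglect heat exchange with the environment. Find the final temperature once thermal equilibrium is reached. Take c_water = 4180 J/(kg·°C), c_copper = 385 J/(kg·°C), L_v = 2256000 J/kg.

Net heat exchanged in the isolated system is zero:
steam→water at 100 °C releases m L_v = 0.02285·2256000 = 51550
  condensate cools 100→T: 0.02285·4180·(T − 100) = 95.51(T − 100)
  original water: 5638.8(T − 8.905)
  copper cup: 0.3564·385·(T − 8.905) = 137.21(T − 8.905)
5871.5 T = 51550 + 9551.3 + 51436 = 112536
T ≈ 19.17 °C — below 100 °C, confirming all the steam condensed.

T_f ≈ 19.2 °C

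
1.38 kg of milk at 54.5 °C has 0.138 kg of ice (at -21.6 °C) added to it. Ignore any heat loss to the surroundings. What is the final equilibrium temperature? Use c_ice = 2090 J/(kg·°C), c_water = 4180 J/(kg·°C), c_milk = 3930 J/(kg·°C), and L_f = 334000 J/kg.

T_f ≈ 40.5 °C

Energy conservation, ΣQ = 0:
ice -21.6→0 °C: 0.138·2090·21.6 = 6229.9; melt ice: 0.138·334000 = 46092; meltwater 0→T: 0.138·4180·T = 576.84 T; milk: 5423.4(T − 54.5)
6000.2 T = 295575 − 52322 = 243253
T ≈ 40.54 °C. Since T > 0 °C, the all-ice-melts assumption holds.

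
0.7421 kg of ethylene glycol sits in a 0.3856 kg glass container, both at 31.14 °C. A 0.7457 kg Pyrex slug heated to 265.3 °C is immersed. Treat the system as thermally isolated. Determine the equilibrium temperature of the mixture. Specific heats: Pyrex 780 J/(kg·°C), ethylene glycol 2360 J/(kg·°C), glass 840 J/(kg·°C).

T_f ≈ 82.4 °C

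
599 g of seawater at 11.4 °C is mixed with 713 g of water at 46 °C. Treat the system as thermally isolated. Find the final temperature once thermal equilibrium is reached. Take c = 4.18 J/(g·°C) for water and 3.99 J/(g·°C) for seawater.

T_f ≈ 30.6 °C

Conservation of energy gives ΣQ = 0:
713*4.18*(T − 46) + 599*3.99*(T − 11.4) = 0
5370.4 T = 164342
T = 164342 / 5370.4 = 30.6 °C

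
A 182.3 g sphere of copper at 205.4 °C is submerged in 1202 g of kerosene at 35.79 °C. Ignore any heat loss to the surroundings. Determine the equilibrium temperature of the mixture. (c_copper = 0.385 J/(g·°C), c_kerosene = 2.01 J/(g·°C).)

T_f ≈ 40.6 °C

Set heat shed by the hot body equal to heat absorbed by the cold body:
182.3·0.385·(205.4 − T) = 1202·2.01·(T − 35.79)
70.19(205.4 − T) = 2416(T − 35.79)
2486.2 T = 100885  ⇒  T ≈ 40.58 °C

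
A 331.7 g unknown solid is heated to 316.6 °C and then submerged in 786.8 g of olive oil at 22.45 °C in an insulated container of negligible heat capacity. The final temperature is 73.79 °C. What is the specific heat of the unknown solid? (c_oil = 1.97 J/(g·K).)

Setting the total heat transfer to zero:
331.7×c×(73.79 − 316.6) + 786.8×1.97×(73.79 − 22.45) = 0
-80540 c = -79577
c = -79577/-80540 ≈ 0.988 J/(g·K)

c ≈ 0.988 J/(g·K)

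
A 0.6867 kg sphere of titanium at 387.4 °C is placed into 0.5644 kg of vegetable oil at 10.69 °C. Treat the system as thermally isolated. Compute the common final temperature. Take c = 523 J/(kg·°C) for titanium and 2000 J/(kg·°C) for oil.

T_f ≈ 101.6 °C

T_f = Σ m_i c_i T_i / Σ m_i c_i:
T_f = (359.14·387.4 + 1128.8·10.69) / (359.14 + 1128.8)
    = 151199 / 1487.9 ≈ 101.62 °C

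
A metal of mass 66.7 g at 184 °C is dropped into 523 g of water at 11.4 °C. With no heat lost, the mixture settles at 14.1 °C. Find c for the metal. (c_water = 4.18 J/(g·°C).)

c ≈ 0.521 J/(g·°C)

m_s c (T_s − T_f) = m_water c_water (T_f − T_0):
66.7·c·(184 − 14.1) = 523·4.18·(14.1 − 11.4)
11332 c = 5902.6  ⇒  c ≈ 0.5209 J/(g·°C)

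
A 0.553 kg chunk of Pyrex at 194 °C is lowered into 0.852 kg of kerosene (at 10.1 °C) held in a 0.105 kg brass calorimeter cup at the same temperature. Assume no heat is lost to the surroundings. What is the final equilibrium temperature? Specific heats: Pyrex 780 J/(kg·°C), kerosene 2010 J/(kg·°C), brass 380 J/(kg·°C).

Taking heat into each body as positive, Σ m c ΔT = 0:
0.553*780*(T − 194) + 0.852*2010*(T − 10.1) + 0.105*380*(T − 10.1) = 0
2183.8 T = 101379
T ≈ 46.42 °C

T_f ≈ 46.4 °C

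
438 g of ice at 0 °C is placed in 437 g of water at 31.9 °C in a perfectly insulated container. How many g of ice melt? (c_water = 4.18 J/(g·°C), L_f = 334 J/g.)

Heat available from the water dropping to 0 °C: 437·4.18·31.9 = 58270 J.
To melt every bit of ice: 438·334 = 146292 J.
That's not enough to melt it all — equilibrium is at 0 °C with ice remaining.
m_melt = 58270 / L_f = 174.5 g.

m_melted ≈ 174 g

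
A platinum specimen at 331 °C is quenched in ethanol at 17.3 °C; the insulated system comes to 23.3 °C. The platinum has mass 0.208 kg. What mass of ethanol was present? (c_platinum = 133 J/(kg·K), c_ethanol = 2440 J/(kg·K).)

|Q_platinum| = |Q_ethanol|:
0.208·133·(331 − 23.3) = m·2440·(23.3 − 17.3)
14640 m = 8512.2  ⇒  m ≈ 0.5814 kg

m ≈ 0.581 kg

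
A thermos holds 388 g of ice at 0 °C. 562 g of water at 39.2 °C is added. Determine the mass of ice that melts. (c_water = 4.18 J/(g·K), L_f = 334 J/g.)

m_melted ≈ 276 g

Heat available from the water dropping to 0 °C: 562·4.18·39.2 = 92087 J.
Fully melting the ice requires m_ice L_f = 388·334 = 129592 J.
92087 J < 129592 J, so only part of the ice melts and the system sits at 0 °C.
m_melted·334 = 92087  ⇒  m_melted ≈ 275.7 g.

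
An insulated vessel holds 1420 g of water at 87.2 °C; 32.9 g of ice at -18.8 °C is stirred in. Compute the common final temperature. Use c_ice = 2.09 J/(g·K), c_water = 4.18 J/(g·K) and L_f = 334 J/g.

Energy conservation, ΣQ = 0:
warm ice to 0 °C: 32.9·2.09·(0 − (-18.8)) = 1292.7; melt ice: 32.9·334 = 10989; warm the meltwater: 137.52 T; water: 5935.6(T − 87.2)
6073.1 T = 517584 − 12281 = 505303
T ≈ 83.20 °C (positive, so assuming full melt was valid).

T_f ≈ 83.2 °C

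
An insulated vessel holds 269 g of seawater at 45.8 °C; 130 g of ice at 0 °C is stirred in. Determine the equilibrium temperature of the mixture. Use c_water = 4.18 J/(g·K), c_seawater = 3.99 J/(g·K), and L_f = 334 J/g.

Let T be the final temperature. ΣQ_i = 0:
latent heat to melt: 130×334 = 43420; meltwater 0→T: 130×4.18×T = 543.4 T; seawater cools: 269×3.99×(T − 45.8) = 1073.3(T − 45.8)
1616.7 T = 49158 − 43420 = 5737.6
T ≈ 3.55 °C (positive, so assuming full melt was valid).

T_f ≈ 3.5 °C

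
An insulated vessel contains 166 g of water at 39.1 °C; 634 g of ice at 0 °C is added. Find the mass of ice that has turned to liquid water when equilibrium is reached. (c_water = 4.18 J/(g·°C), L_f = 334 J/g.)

m_melted ≈ 81.2 g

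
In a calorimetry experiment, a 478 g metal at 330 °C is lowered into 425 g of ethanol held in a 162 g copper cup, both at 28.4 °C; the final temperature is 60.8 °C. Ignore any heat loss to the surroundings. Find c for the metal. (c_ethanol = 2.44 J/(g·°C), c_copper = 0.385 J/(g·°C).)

c ≈ 0.277 J/(g·°C)

Let T be the final temperature. ΣQ_i = 0:
478·c·(60.8 − 330) + 425·2.44·(60.8 − 28.4) + 162·0.385·(60.8 − 28.4) = 0
-128678 c = -35620
c = -35620/-128678 ≈ 0.2768 J/(g·°C)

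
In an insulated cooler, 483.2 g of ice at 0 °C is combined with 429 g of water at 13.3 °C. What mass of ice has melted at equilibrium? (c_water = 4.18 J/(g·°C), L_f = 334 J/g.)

m_melted ≈ 71.4 g

Heat available from the water dropping to 0 °C: 429×4.18×13.3 = 23850 J.
Melting all 483.2 g of ice would need 483.2×334 = 161389 J.
23850 J < 161389 J, so only part of the ice melts and the system sits at 0 °C.
Mass melted = 23850/334 ≈ 71.41 g.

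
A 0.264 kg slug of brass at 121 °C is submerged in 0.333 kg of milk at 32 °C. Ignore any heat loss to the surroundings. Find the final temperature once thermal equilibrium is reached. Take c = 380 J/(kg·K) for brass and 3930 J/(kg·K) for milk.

T_f ≈ 38.3 °C

Net heat exchanged in the isolated system is zero:
0.264*380*(T − 121) + 0.333*3930*(T − 32) = 0
100.32(T − 121) + 1308.7(T − 32) = 0
(100.32 + 1308.7) T = 100.32*121 + 1308.7*32
T ≈ 38.34 °C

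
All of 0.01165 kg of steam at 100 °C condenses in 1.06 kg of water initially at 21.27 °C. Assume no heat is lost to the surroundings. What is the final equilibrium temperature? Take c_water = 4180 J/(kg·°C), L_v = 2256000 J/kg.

Net heat exchanged in the isolated system is zero:
steam→water at 100 °C releases m L_v = 0.01165·2256000 = 26282
  condensed water 100 °C→T: 48.7(T − 100)
  original water: 4430.8(T − 21.27)
4479.5 T = 26282 + 4869.7 + 94243 = 125395
T ≈ 27.99 °C, under the boiling point, so the assumption holds.

T_f ≈ 28.0 °C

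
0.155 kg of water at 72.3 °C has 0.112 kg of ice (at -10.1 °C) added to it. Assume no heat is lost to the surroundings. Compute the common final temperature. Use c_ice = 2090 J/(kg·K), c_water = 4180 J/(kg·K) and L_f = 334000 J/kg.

Heat gained plus heat lost sum to zero:
warm ice to 0 °C: 0.112·2090·(0 − (-10.1)) = 2364.2; latent heat to melt: 0.112·334000 = 37408; meltwater 0→T: 0.112·4180·T = 468.16 T; water: 647.9(T − 72.3)
1116.1 T = 46843 − 39772 = 7071
T ≈ 6.34 °C — above 0 °C, consistent with complete melting.

T_f ≈ 6.3 °C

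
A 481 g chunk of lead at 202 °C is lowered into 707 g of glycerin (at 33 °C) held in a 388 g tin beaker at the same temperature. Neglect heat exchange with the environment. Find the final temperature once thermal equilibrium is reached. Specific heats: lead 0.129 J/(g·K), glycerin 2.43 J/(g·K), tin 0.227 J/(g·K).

T_f ≈ 38.6 °C

T_f = Σ m_i c_i T_i / Σ m_i c_i:
T_f = (62.05*202 + 1718*33 + 88.08*33) / (62.05 + 1718 + 88.08)
    = 72135 / 1868.1 ≈ 38.61 °C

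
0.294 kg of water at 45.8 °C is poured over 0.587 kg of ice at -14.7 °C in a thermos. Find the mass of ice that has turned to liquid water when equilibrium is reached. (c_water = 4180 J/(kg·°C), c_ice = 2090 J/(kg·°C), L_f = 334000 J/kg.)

m_melted ≈ 0.115 kg

Cooling the water to 0 °C releases 0.294×4180×45.8 = 56285 J.
Of that, 0.587×2090×14.7 = 18034 J goes to bring the ice to 0 °C, leaving 38250 J.
Melting all 0.587 kg of ice would need 0.587×334000 = 196058 J.
38250 J < 196058 J, so only part of the ice melts and the system sits at 0 °C.
Mass melted = 38250/334000 ≈ 0.1145 kg.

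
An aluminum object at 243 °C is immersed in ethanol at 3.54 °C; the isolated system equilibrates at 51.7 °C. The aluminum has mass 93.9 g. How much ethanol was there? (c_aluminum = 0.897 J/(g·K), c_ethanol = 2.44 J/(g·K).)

m ≈ 137 g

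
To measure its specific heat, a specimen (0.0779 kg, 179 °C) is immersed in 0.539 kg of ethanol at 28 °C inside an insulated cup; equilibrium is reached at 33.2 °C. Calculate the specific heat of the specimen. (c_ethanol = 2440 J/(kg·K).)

Heat gained plus heat lost sum to zero:
0.0779×c×(33.2 − 179) + 0.539×2440×(33.2 − 28) = 0
-11.36 c = -6838.8
c = -6838.8/-11.36 ≈ 602.1 J/(kg·K)

c ≈ 602 J/(kg·K)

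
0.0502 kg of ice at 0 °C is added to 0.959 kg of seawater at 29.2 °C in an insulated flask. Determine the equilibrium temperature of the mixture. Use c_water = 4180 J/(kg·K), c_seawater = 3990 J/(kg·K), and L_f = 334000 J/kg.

Net heat exchanged in the isolated system is zero:
fusion: m_ice L_f = 0.0502·334000 = 16767
  warm the meltwater: 209.84 T
  seawater cools: 0.959·3990·(T − 29.2) = 3826.4(T − 29.2)
4036.2 T = 111731 − 16767 = 94964
T ≈ 23.53 °C — above 0 °C, consistent with complete melting.

T_f ≈ 23.5 °C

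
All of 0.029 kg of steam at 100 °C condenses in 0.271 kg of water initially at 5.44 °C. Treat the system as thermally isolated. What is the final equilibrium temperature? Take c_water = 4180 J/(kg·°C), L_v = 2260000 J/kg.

T_f ≈ 66.8 °C

Heat gained plus heat lost sum to zero:
steam→water at 100 °C releases m L_v = 0.029·2260000 = 65540
  condensate cools 100→T: 0.029·4180·(T − 100) = 121.22(T − 100)
  water warms: 0.271·4180·(T − 5.44) = 1132.8(T − 5.44)
1254 T = 65540 + 12122 + 6162.3 = 83824
T ≈ 66.85 °C (< 100 °C, so full condensation is consistent).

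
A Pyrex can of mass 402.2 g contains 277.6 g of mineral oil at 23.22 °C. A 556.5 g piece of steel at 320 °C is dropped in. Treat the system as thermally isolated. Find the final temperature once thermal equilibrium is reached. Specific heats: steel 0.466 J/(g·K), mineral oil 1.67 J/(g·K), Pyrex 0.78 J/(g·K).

T_f ≈ 97.5 °C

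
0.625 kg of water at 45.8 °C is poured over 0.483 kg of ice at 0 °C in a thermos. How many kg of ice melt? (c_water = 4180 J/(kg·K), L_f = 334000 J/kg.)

m_melted ≈ 0.358 kg

Water can give up m c ΔT = 0.625·4180·45.8 = 119652 J before reaching 0 °C.
To melt every bit of ice: 0.483·334000 = 161322 J.
Since 119652 < 161322 J, not all the ice melts; equilibrium is at 0 °C.
m_melted·334000 = 119652  ⇒  m_melted ≈ 0.3582 kg.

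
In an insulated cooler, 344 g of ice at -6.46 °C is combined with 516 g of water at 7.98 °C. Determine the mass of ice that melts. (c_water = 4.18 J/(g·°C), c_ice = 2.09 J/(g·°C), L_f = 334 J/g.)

m_melted ≈ 37.6 g

Water can give up m c ΔT = 516×4.18×7.98 = 17212 J before reaching 0 °C.
Of that, 344×2.09×6.46 = 4644.5 J goes to bring the ice to 0 °C, leaving 12567 J.
Melting all 344 g of ice would need 344×334 = 114896 J.
12567 J < 114896 J, so only part of the ice melts and the system sits at 0 °C.
Mass melted = 12567/334 ≈ 37.63 g.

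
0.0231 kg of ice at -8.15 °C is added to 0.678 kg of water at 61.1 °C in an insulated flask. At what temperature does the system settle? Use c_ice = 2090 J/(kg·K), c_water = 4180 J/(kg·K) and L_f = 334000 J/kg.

T_f ≈ 56.3 °C

Sum of m c ΔT and latent-heat terms is zero:
ice -8.15→0 °C: 0.0231·2090·8.15 = 393.47
  melt ice: 0.0231·334000 = 7715.4
  meltwater 0→T: 0.0231·4180·T = 96.56 T
  water cools: 0.678·4180·(T − 61.1) = 2834(T − 61.1)
2930.6 T = 173160 − 8108.9 = 165051
T ≈ 56.32 °C. Since T > 0 °C, the all-ice-melts assumption holds.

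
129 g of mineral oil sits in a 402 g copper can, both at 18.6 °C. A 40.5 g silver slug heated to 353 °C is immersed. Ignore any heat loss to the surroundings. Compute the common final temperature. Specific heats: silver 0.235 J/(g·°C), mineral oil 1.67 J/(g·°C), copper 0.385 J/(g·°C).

T_f ≈ 27.0 °C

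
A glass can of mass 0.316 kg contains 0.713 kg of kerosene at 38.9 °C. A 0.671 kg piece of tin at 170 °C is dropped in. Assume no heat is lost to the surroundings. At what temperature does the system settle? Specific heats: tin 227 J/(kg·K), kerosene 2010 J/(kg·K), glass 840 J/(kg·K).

T_f = Σ m_i c_i T_i / Σ m_i c_i:
T_f = (152.32×170 + 1433.1×38.9 + 265.44×38.9) / (152.32 + 1433.1 + 265.44)
    = 91968 / 1850.9 ≈ 49.69 °C

T_f ≈ 49.7 °C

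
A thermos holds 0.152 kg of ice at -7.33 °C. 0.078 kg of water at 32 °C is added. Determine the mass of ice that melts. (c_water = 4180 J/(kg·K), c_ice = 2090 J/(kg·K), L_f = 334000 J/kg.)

m_melted ≈ 0.0243 kg

Water can give up m c ΔT = 0.078×4180×32 = 10433 J before reaching 0 °C.
Of that, 0.152×2090×7.33 = 2328.6 J goes to bring the ice to 0 °C, leaving 8104.7 J.
Fully melting the ice requires m_ice L_f = 0.152×334000 = 50768 J.
8104.7 J < 50768 J, so only part of the ice melts and the system sits at 0 °C.
m_melted×334000 = 8104.7  ⇒  m_melted ≈ 0.02427 kg.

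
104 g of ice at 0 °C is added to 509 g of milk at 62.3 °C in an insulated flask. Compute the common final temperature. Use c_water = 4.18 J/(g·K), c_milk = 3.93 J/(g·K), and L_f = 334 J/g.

T_f ≈ 36.9 °C

Taking heat into each body as positive, Σ m c ΔT = 0:
melt ice: 104·334 = 34736; meltwater 0→T: 104·4.18·T = 434.72 T; milk cools: 509·3.93·(T − 62.3) = 2000.4(T − 62.3)
2435.1 T = 124623 − 34736 = 89887
T ≈ 36.91 °C (positive, so assuming full melt was valid).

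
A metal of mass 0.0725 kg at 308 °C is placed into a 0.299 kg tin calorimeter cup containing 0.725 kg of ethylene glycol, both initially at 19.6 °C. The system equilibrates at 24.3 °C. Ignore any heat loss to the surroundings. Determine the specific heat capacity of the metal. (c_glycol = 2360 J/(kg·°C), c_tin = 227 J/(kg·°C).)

c ≈ 406 J/(kg·°C)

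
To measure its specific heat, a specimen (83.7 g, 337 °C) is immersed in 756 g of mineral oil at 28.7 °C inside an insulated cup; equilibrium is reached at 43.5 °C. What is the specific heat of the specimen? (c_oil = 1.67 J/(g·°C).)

c ≈ 0.761 J/(g·°C)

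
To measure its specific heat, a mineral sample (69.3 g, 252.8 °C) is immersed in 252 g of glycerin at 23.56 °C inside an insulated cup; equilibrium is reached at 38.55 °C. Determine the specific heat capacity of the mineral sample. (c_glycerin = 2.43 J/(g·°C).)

Net heat exchanged in the isolated system is zero:
69.3×c×(38.55 − 252.8) + 252×2.43×(38.55 − 23.56) = 0
-14848 c = -9179.3
c = -9179.3/-14848 ≈ 0.6182 J/(g·°C)

c ≈ 0.618 J/(g·°C)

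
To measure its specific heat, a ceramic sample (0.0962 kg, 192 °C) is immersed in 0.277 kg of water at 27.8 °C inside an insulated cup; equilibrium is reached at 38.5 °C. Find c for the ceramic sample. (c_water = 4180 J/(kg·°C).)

c ≈ 839 J/(kg·°C)

m_s c (T_s − T_f) = m_water c_water (T_f − T_0):
0.0962·c·(192 − 38.5) = 0.277·4180·(38.5 − 27.8)
14.77 c = 12389  ⇒  c ≈ 839 J/(kg·°C)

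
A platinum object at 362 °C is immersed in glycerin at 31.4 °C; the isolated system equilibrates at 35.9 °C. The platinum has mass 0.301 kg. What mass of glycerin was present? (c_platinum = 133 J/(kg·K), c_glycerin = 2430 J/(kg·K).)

m ≈ 1.19 kg

|Q_platinum| = |Q_glycerin|:
0.301×133×(362 − 35.9) = m×2430×(35.9 − 31.4)
10935 m = 13055  ⇒  m ≈ 1.194 kg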